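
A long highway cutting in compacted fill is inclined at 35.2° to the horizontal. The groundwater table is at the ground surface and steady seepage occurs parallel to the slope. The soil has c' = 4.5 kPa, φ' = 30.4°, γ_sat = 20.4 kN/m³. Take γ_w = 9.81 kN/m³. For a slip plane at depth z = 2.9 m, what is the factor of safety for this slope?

With seepage parallel to the slope and the water table at the surface, the effective normal stress on the slip plane uses the buoyant unit weight γ' = γ_sat − γ_w while the driving shear stress uses γ_sat:
FS = [c' + γ' z cos²β tanφ'] / [γ_sat z sinβ cosβ]
γ' = 20.4 − 9.81 = 10.59 kN/m³
Numerator = 4.5 + 10.59·2.9·cos²35.2°·tan30.4° = 4.5 + 10.59·2.9·0.6677·0.5867 = 16.531 kPa
Denominator = 20.4·2.9·sin35.2°·cos35.2° = 20.4·2.9·0.5764·0.8171 = 27.866 kPa
FS = 16.531 / 27.866 = 0.593

FS = 0.59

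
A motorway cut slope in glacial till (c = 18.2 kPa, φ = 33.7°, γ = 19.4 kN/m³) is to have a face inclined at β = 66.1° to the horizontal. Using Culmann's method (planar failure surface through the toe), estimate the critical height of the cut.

H_c = 18.34 m

Culmann's analysis gives the critical failure plane at α_cr = (β + φ)/2 = (66.1 + 33.7)/2 = 49.9°, and the critical height
H_c = (4c/γ) · sinβ cosφ / [1 − cos(β − φ)]
    = (4·18.2/19.4) · sin66.1°·cos33.7° / [1 − cos(32.4°)]
    = 3.753 · 0.9143·0.8320 / [1 − 0.8443]
    = 3.753 · 0.7606 / 0.1557
    = 18.34 m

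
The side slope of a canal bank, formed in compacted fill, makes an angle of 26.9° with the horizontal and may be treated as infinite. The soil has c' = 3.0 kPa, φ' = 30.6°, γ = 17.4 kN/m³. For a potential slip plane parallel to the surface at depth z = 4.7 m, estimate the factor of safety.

FS = 1.26

For an infinite slope with a slip plane parallel to the surface (no pore pressure): FS = [c' + γz cos²β tanφ'] / [γz sinβ cosβ].
γz = 17.4·4.7 = 81.78 kN/m²
Numerator = 3.0 + 81.78·cos²26.9°·tan30.6° = 3.0 + 81.78·0.7953·0.5914 = 41.464 kPa
Denominator = 81.78·sin26.9°·cos26.9° = 81.78·0.4524·0.8918 = 32.997 kPa
FS = 41.464 / 32.997 = 1.257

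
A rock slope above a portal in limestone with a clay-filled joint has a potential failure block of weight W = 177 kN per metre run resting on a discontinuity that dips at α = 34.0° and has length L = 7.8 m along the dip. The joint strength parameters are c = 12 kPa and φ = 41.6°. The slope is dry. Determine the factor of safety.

Resolving the block weight along and normal to the plane and applying the Mohr–Coulomb strength on the joint:
N' = W cosα = 177·cos34.0° = 146.7 kN/m
Driving force T = W sinα = 177·sin34.0° = 99.0 kN/m
Resisting force R = c·L + N'·tanφ = 12·7.8 + 146.7·tan41.6° = 93.6 + 130.3 = 223.9 kN/m
FS = R / T = 223.9 / 99.0 = 2.262

FS = 2.26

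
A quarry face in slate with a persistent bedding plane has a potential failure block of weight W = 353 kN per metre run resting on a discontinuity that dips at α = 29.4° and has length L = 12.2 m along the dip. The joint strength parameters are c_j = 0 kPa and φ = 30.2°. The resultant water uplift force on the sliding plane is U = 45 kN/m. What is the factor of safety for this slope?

FS = 0.88

Resolving the block weight along and normal to the plane and applying the Mohr–Coulomb strength on the joint:
N' = W cosα − U = 353·cos29.4° − 45 = 262.5 kN/m
Driving force T = W sinα = 353·sin29.4° = 173.3 kN/m
Resisting force R = c_j·L + N'·tanφ = 0·12.2 + 262.5·tan30.2° = 0.0 + 152.8 = 152.8 kN/m
FS = R / T = 152.8 / 173.3 = 0.882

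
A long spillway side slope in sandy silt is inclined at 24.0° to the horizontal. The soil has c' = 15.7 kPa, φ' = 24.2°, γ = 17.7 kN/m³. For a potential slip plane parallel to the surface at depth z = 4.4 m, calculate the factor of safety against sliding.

For an infinite slope with a slip plane parallel to the surface (no pore pressure): FS = [c' + γz cos²β tanφ'] / [γz sinβ cosβ].
γz = 17.7·4.4 = 77.88 kN/m²
Numerator = 15.7 + 77.88·cos²24.0°·tan24.2° = 15.7 + 77.88·0.8346·0.4494 = 44.910 kPa
Denominator = 77.88·sin24.0°·cos24.0° = 77.88·0.4067·0.9135 = 28.938 kPa
FS = 44.910 / 28.938 = 1.552

FS = 1.55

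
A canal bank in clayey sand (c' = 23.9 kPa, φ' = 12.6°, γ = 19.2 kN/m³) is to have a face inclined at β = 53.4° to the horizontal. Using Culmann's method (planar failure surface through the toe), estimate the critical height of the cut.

Culmann's analysis gives the critical failure plane at α_cr = (β + φ')/2 = (53.4 + 12.6)/2 = 33.0°, and the critical height
H_c = (4c'/γ) · sinβ cosφ' / [1 − cos(β − φ')]
    = (4·23.9/19.2) · sin53.4°·cos12.6° / [1 − cos(40.8°)]
    = 4.979 · 0.8028·0.9759 / [1 − 0.7570]
    = 4.979 · 0.7835 / 0.2430
    = 16.05 m

H_c = 16.05 m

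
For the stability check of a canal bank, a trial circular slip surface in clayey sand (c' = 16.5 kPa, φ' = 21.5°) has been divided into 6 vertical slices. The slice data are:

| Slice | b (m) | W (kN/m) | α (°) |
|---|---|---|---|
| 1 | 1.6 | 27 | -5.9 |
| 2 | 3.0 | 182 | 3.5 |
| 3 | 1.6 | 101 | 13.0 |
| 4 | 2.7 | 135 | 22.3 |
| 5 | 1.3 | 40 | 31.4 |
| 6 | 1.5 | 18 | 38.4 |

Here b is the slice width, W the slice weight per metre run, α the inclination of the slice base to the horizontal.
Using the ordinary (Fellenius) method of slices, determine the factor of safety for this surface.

FS = 3.47

Ordinary method of slices: FS = Σ[c'·Δl_i + (W_i cosα_i)·tanφ'] / Σ W_i sinα_i, with Δl_i = b_i / cosα_i.
Slice 1: Δl = 1.6/cos(-5.9°) = 1.609 m; N'_1 = 27·cos(-5.9°) = 26.9; c'Δl = 26.54; W sinα = -2.8
Slice 2: Δl = 3.0/cos3.5° = 3.006 m; N'_2 = 182·cos3.5° = 181.7; c'Δl = 49.59; W sinα = 11.1
Slice 3: Δl = 1.6/cos13.0° = 1.642 m; N'_3 = 101·cos13.0° = 98.4; c'Δl = 27.09; W sinα = 22.7
Slice 4: Δl = 2.7/cos22.3° = 2.918 m; N'_4 = 135·cos22.3° = 124.9; c'Δl = 48.15; W sinα = 51.2
Slice 5: Δl = 1.3/cos31.4° = 1.523 m; N'_5 = 40·cos31.4° = 34.1; c'Δl = 25.13; W sinα = 20.8
Slice 6: Δl = 1.5/cos38.4° = 1.914 m; N'_6 = 18·cos38.4° = 14.1; c'Δl = 31.58; W sinα = 11.2
Σc'Δl = 208.1 kN/m; ΣN' = 480.1 kN/m; ΣW sinα = 114.3 kN/m
Resisting = 208.1 + 480.1·tan21.5° = 208.1 + 189.1 = 397.2 kN/m
FS = 397.2 / 114.3 = 3.475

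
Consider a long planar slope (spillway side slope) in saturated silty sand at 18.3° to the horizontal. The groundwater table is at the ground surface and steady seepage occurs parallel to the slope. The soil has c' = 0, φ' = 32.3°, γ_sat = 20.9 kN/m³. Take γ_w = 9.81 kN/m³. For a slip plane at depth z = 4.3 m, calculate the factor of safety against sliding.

FS = 1.01

With seepage parallel to the slope and the water table at the surface, the effective normal stress on the slip plane uses the buoyant unit weight γ' = γ_sat − γ_w while the driving shear stress uses γ_sat:
FS = [c' + γ' z cos²β tanφ'] / [γ_sat z sinβ cosβ]
(For c' = 0 this reduces to FS = (γ'/γ_sat)·tanφ'/tanβ.)
γ' = 20.9 − 9.81 = 11.09 kN/m³
Numerator = 0.0 + 11.09·4.3·cos²18.3°·tan32.3° = 0.0 + 11.09·4.3·0.9014·0.6322 = 27.174 kPa
Denominator = 20.9·4.3·sin18.3°·cos18.3° = 20.9·4.3·0.3140·0.9494 = 26.791 kPa
FS = 27.174 / 26.791 = 1.014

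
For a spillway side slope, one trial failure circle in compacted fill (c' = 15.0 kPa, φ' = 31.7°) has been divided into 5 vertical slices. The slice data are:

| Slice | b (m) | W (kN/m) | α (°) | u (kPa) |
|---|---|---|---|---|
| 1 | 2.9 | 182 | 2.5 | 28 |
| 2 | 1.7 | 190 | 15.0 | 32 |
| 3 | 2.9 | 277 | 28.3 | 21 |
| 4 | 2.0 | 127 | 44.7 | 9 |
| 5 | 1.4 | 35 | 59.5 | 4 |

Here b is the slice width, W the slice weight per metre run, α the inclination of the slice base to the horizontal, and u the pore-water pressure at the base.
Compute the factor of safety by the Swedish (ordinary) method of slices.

Ordinary method of slices: FS = Σ[c'·Δl_i + (W_i cosα_i − u_i·Δl_i)·tanφ'] / Σ W_i sinα_i, with Δl_i = b_i / cosα_i.
Slice 1: Δl = 2.9/cos2.5° = 2.903 m; N'_1 = 182·cos2.5° − 28·2.903 = 100.5; c'Δl = 43.54; W sinα = 7.9
Slice 2: Δl = 1.7/cos15.0° = 1.760 m; N'_2 = 190·cos15.0° − 32·1.760 = 127.2; c'Δl = 26.40; W sinα = 49.2
Slice 3: Δl = 2.9/cos28.3° = 3.294 m; N'_3 = 277·cos28.3° − 21·3.294 = 174.7; c'Δl = 49.41; W sinα = 131.3
Slice 4: Δl = 2.0/cos44.7° = 2.814 m; N'_4 = 127·cos44.7° − 9·2.814 = 64.9; c'Δl = 42.21; W sinα = 89.3
Slice 5: Δl = 1.4/cos59.5° = 2.758 m; N'_5 = 35·cos59.5° − 4·2.758 = 6.7; c'Δl = 41.38; W sinα = 30.2
Σc'Δl = 202.9 kN/m; ΣN' = 474.2 kN/m; ΣW sinα = 307.9 kN/m
Resisting = 202.9 + 474.2·tan31.7° = 202.9 + 292.8 = 495.8 kN/m
FS = 495.8 / 307.9 = 1.610

FS = 1.61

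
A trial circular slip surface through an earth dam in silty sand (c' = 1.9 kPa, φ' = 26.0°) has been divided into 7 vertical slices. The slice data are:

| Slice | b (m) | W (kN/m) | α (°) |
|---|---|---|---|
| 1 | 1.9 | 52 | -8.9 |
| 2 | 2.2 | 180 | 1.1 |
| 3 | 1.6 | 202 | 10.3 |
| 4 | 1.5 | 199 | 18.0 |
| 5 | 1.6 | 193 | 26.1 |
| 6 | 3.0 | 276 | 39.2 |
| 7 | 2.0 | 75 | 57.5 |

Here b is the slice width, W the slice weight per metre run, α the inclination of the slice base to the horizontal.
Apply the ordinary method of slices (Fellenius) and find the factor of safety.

Ordinary method of slices: FS = Σ[c'·Δl_i + (W_i cosα_i)·tanφ'] / Σ W_i sinα_i, with Δl_i = b_i / cosα_i.
Slice 1: Δl = 1.9/cos(-8.9°) = 1.923 m; N'_1 = 52·cos(-8.9°) = 51.4; c'Δl = 3.65; W sinα = -8.0
Slice 2: Δl = 2.2/cos1.1° = 2.200 m; N'_2 = 180·cos1.1° = 180.0; c'Δl = 4.18; W sinα = 3.5
Slice 3: Δl = 1.6/cos10.3° = 1.626 m; N'_3 = 202·cos10.3° = 198.7; c'Δl = 3.09; W sinα = 36.1
Slice 4: Δl = 1.5/cos18.0° = 1.577 m; N'_4 = 199·cos18.0° = 189.3; c'Δl = 3.00; W sinα = 61.5
Slice 5: Δl = 1.6/cos26.1° = 1.782 m; N'_5 = 193·cos26.1° = 173.3; c'Δl = 3.39; W sinα = 84.9
Slice 6: Δl = 3.0/cos39.2° = 3.871 m; N'_6 = 276·cos39.2° = 213.9; c'Δl = 7.36; W sinα = 174.4
Slice 7: Δl = 2.0/cos57.5° = 3.722 m; N'_7 = 75·cos57.5° = 40.3; c'Δl = 7.07; W sinα = 63.3
Σc'Δl = 31.7 kN/m; ΣN' = 1046.8 kN/m; ΣW sinα = 415.6 kN/m
Resisting = 31.7 + 1046.8·tan26.0° = 31.7 + 510.6 = 542.3 kN/m
FS = 542.3 / 415.6 = 1.305

FS = 1.30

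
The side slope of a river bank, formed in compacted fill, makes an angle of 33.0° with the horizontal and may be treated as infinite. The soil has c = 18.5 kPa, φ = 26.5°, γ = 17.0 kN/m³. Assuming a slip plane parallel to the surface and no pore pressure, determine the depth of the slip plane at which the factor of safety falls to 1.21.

Setting FS = 1.21 in FS = [c + γz cos²β tanφ] / [γz sinβ cosβ] and solving for z:
z = c / [γ cosβ (FS·sinβ − cosβ·tanφ)]
  = 18.5 / [17.0·cos33.0°·(1.21·sin33.0° − cos33.0°·tan26.5°)]
  = 18.5 / [17.0·0.8387·(1.21·0.5446 − 0.8387·0.4986)]
  = 18.5 / 3.4341 = 5.387 m

z = 5.39 m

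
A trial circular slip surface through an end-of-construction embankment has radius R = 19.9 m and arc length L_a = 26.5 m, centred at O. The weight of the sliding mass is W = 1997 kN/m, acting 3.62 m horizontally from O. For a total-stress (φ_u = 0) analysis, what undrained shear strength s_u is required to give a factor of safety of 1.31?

s_u = 18.0 kPa

FS = s_u·L_a·R / (W·d), so s_u = FS·W·d / (L_a·R).
s_u = 1.31·1997·3.62 / (26.50·19.9) = 9470.2 / 527.35 = 17.96 kPa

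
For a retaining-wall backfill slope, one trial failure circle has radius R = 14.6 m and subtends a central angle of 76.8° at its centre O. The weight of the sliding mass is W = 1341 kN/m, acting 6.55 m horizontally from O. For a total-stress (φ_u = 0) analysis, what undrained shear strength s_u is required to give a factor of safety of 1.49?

FS = s_u·L_a·R / (W·d), so s_u = FS·W·d / (L_a·R).
Arc length L_a = R·θ = 14.6·(76.8°·π/180) = 14.6·1.3404 = 19.57 m
s_u = 1.49·1341·6.55 / (19.57·14.6) = 13087.5 / 285.72 = 45.80 kPa

s_u = 45.8 kPa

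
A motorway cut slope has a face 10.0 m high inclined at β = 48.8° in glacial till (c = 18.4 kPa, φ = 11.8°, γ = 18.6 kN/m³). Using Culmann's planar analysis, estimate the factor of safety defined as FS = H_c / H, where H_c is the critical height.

H_c = (4c/γ) · sinβ cosφ / [1 − cos(β − φ)]
    = (4·18.4/18.6) · sin48.8°·cos11.8° / [1 − cos37.0°]
    = 3.957 · 0.7365 / 0.2014 = 14.47 m
FS = H_c / H = 14.47 / 10.0 = 1.447

FS = 1.45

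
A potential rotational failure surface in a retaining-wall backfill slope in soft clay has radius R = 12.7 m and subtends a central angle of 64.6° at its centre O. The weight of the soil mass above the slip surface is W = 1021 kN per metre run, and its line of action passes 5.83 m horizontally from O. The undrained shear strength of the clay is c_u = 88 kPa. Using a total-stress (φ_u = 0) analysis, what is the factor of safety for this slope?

Taking moments about the centre O, the resisting moment is provided by the undrained shear strength acting along the arc:
Arc length L_a = R·θ = 12.7·(64.6°·π/180) = 12.7·1.1275 = 14.32 m
M_R = c_u·L_a·R = 88·14.32·12.7 = 16002.9 kN·m/m
M_D = W·d = 1021·5.83 = 5952.4 kN·m/m
FS = M_R / M_D = 16002.9 / 5952.4 = 2.688

FS = 2.69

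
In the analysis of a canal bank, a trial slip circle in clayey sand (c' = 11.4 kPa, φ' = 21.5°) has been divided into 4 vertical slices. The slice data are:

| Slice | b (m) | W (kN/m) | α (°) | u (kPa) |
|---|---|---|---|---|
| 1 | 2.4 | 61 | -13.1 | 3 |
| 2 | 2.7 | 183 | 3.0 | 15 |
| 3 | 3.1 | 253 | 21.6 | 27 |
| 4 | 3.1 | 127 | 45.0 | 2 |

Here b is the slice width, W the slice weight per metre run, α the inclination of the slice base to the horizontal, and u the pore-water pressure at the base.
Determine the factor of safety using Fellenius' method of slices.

FS = 1.75

Ordinary method of slices: FS = Σ[c'·Δl_i + (W_i cosα_i − u_i·Δl_i)·tanφ'] / Σ W_i sinα_i, with Δl_i = b_i / cosα_i.
Slice 1: Δl = 2.4/cos(-13.1°) = 2.464 m; N'_1 = 61·cos(-13.1°) − 3·2.464 = 52.0; c'Δl = 28.09; W sinα = -13.8
Slice 2: Δl = 2.7/cos3.0° = 2.704 m; N'_2 = 183·cos3.0° − 15·2.704 = 142.2; c'Δl = 30.82; W sinα = 9.6
Slice 3: Δl = 3.1/cos21.6° = 3.334 m; N'_3 = 253·cos21.6° − 27·3.334 = 145.2; c'Δl = 38.01; W sinα = 93.1
Slice 4: Δl = 3.1/cos45.0° = 4.384 m; N'_4 = 127·cos45.0° − 2·4.384 = 81.0; c'Δl = 49.98; W sinα = 89.8
Σc'Δl = 146.9 kN/m; ΣN' = 420.5 kN/m; ΣW sinα = 178.7 kN/m
Resisting = 146.9 + 420.5·tan21.5° = 146.9 + 165.6 = 312.5 kN/m
FS = 312.5 / 178.7 = 1.749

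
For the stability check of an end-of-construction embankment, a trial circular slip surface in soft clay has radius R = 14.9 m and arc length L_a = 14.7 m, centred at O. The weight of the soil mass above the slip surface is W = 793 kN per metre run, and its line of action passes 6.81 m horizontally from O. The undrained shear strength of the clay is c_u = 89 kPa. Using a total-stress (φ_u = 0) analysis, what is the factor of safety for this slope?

FS = 3.61

Taking moments about the centre O, the resisting moment is provided by the undrained shear strength acting along the arc:
M_R = c_u·L_a·R = 89·14.70·14.9 = 19493.7 kN·m/m
M_D = W·d = 793·6.81 = 5400.3 kN·m/m
FS = M_R / M_D = 19493.7 / 5400.3 = 3.610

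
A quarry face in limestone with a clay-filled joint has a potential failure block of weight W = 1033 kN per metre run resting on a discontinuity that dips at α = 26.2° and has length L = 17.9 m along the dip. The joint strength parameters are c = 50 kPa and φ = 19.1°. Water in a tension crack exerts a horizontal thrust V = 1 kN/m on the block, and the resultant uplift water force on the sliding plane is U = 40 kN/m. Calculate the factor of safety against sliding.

Resolving the block weight along and normal to the plane and applying the Mohr–Coulomb strength on the joint:
N' = W cosα − U − V sinα = 1033·cos26.2° − 40 − 1·sin26.2° = 886.4 kN/m
Driving force T = W sinα + V cosα = 1033·sin26.2° + 1·cos26.2° = 457.0 kN/m
Resisting force R = c·L + N'·tanφ = 50·17.9 + 886.4·tan19.1° = 895.0 + 307.0 = 1202.0 kN/m
FS = R / T = 1202.0 / 457.0 = 2.630

FS = 2.63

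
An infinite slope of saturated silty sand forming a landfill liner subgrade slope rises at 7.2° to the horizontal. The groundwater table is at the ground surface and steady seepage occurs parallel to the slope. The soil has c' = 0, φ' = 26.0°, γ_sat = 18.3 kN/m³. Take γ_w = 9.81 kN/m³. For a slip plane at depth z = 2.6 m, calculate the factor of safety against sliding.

With seepage parallel to the slope and the water table at the surface, the effective normal stress on the slip plane uses the buoyant unit weight γ' = γ_sat − γ_w while the driving shear stress uses γ_sat:
FS = [c' + γ' z cos²β tanφ'] / [γ_sat z sinβ cosβ]
(For c' = 0 this reduces to FS = (γ'/γ_sat)·tanφ'/tanβ.)
γ' = 18.3 − 9.81 = 8.49 kN/m³
Numerator = 0.0 + 8.49·2.6·cos²7.2°·tan26.0° = 0.0 + 8.49·2.6·0.9843·0.4877 = 10.597 kPa
Denominator = 18.3·2.6·sin7.2°·cos7.2° = 18.3·2.6·0.1253·0.9921 = 5.916 kPa
FS = 10.597 / 5.916 = 1.791

FS = 1.79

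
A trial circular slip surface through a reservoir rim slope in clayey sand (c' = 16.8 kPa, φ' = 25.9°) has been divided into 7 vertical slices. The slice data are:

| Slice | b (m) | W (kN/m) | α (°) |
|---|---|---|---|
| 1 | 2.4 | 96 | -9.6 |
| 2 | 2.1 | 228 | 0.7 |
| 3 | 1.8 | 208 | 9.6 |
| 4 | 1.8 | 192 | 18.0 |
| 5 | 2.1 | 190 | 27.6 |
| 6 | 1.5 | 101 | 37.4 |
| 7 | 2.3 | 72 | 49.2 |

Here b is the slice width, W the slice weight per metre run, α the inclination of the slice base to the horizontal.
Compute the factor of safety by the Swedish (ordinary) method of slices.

Ordinary method of slices: FS = Σ[c'·Δl_i + (W_i cosα_i)·tanφ'] / Σ W_i sinα_i, with Δl_i = b_i / cosα_i.
Slice 1: Δl = 2.4/cos(-9.6°) = 2.434 m; N'_1 = 96·cos(-9.6°) = 94.7; c'Δl = 40.89; W sinα = -16.0
Slice 2: Δl = 2.1/cos0.7° = 2.100 m; N'_2 = 228·cos0.7° = 228.0; c'Δl = 35.28; W sinα = 2.8
Slice 3: Δl = 1.8/cos9.6° = 1.826 m; N'_3 = 208·cos9.6° = 205.1; c'Δl = 30.67; W sinα = 34.7
Slice 4: Δl = 1.8/cos18.0° = 1.893 m; N'_4 = 192·cos18.0° = 182.6; c'Δl = 31.80; W sinα = 59.3
Slice 5: Δl = 2.1/cos27.6° = 2.370 m; N'_5 = 190·cos27.6° = 168.4; c'Δl = 39.81; W sinα = 88.0
Slice 6: Δl = 1.5/cos37.4° = 1.888 m; N'_6 = 101·cos37.4° = 80.2; c'Δl = 31.72; W sinα = 61.3
Slice 7: Δl = 2.3/cos49.2° = 3.520 m; N'_7 = 72·cos49.2° = 47.0; c'Δl = 59.13; W sinα = 54.5
Σc'Δl = 269.3 kN/m; ΣN' = 1006.0 kN/m; ΣW sinα = 284.7 kN/m
Resisting = 269.3 + 1006.0·tan25.9° = 269.3 + 488.5 = 757.8 kN/m
FS = 757.8 / 284.7 = 2.662

FS = 2.66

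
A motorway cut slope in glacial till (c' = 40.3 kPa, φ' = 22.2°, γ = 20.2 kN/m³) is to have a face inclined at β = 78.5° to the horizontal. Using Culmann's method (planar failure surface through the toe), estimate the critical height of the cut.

H_c = 16.26 m

Culmann's analysis gives the critical failure plane at α_cr = (β + φ')/2 = (78.5 + 22.2)/2 = 50.4°, and the critical height
H_c = (4c'/γ) · sinβ cosφ' / [1 − cos(β − φ')]
    = (4·40.3/20.2) · sin78.5°·cos22.2° / [1 − cos(56.3°)]
    = 7.980 · 0.9799·0.9259 / [1 − 0.5548]
    = 7.980 · 0.9073 / 0.4452
    = 16.26 m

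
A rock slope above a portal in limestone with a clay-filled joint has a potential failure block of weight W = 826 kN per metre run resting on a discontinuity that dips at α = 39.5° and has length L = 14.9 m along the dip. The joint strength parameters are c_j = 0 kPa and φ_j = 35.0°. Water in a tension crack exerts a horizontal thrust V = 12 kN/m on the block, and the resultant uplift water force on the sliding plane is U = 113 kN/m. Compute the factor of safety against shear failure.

FS = 0.68

Resolving the block weight along and normal to the plane and applying the Mohr–Coulomb strength on the joint:
N' = W cosα − U − V sinα = 826·cos39.5° − 113 − 12·sin39.5° = 516.7 kN/m
Driving force T = W sinα + V cosα = 826·sin39.5° + 12·cos39.5° = 534.7 kN/m
Resisting force R = c_j·L + N'·tanφ_j = 0·14.9 + 516.7·tan35.0° = 0.0 + 361.8 = 361.8 kN/m
FS = R / T = 361.8 / 534.7 = 0.677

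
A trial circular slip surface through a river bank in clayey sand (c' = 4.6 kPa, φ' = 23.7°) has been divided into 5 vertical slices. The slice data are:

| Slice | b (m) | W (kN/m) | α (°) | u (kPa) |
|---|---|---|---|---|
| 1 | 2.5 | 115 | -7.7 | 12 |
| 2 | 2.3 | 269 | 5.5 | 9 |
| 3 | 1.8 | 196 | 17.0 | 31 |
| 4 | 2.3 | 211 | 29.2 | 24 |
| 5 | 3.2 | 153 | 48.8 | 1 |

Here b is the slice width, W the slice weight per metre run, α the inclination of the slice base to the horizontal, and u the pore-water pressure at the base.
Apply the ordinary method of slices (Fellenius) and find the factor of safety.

Ordinary method of slices: FS = Σ[c'·Δl_i + (W_i cosα_i − u_i·Δl_i)·tanφ'] / Σ W_i sinα_i, with Δl_i = b_i / cosα_i.
Slice 1: Δl = 2.5/cos(-7.7°) = 2.523 m; N'_1 = 115·cos(-7.7°) − 12·2.523 = 83.7; c'Δl = 11.60; W sinα = -15.4
Slice 2: Δl = 2.3/cos5.5° = 2.311 m; N'_2 = 269·cos5.5° − 9·2.311 = 247.0; c'Δl = 10.63; W sinα = 25.8
Slice 3: Δl = 1.8/cos17.0° = 1.882 m; N'_3 = 196·cos17.0° − 31·1.882 = 129.1; c'Δl = 8.66; W sinα = 57.3
Slice 4: Δl = 2.3/cos29.2° = 2.635 m; N'_4 = 211·cos29.2° − 24·2.635 = 121.0; c'Δl = 12.12; W sinα = 102.9
Slice 5: Δl = 3.2/cos48.8° = 4.858 m; N'_5 = 153·cos48.8° − 1·4.858 = 95.9; c'Δl = 22.35; W sinα = 115.1
Σc'Δl = 65.4 kN/m; ΣN' = 676.6 kN/m; ΣW sinα = 285.7 kN/m
Resisting = 65.4 + 676.6·tan23.7° = 65.4 + 297.0 = 362.4 kN/m
FS = 362.4 / 285.7 = 1.268

FS = 1.27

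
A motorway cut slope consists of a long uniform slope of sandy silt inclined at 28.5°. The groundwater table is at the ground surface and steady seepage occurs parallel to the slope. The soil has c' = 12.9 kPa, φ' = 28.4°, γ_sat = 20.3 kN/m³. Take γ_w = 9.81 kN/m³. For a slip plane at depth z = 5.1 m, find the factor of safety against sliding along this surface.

With seepage parallel to the slope and the water table at the surface, the effective normal stress on the slip plane uses the buoyant unit weight γ' = γ_sat − γ_w while the driving shear stress uses γ_sat:
FS = [c' + γ' z cos²β tanφ'] / [γ_sat z sinβ cosβ]
γ' = 20.3 − 9.81 = 10.49 kN/m³
Numerator = 12.9 + 10.49·5.1·cos²28.5°·tan28.4° = 12.9 + 10.49·5.1·0.7723·0.5407 = 35.241 kPa
Denominator = 20.3·5.1·sin28.5°·cos28.5° = 20.3·5.1·0.4772·0.8788 = 43.414 kPa
FS = 35.241 / 43.414 = 0.812

FS = 0.81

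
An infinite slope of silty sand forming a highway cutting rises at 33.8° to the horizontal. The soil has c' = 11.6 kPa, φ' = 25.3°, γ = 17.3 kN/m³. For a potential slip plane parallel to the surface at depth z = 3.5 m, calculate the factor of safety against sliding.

FS = 1.12

For an infinite slope with a slip plane parallel to the surface (no pore pressure): FS = [c' + γz cos²β tanφ'] / [γz sinβ cosβ].
γz = 17.3·3.5 = 60.55 kN/m²
Numerator = 11.6 + 60.55·cos²33.8°·tan25.3° = 11.6 + 60.55·0.6905·0.4727 = 31.364 kPa
Denominator = 60.55·sin33.8°·cos33.8° = 60.55·0.5563·0.8310 = 27.991 kPa
FS = 31.364 / 27.991 = 1.121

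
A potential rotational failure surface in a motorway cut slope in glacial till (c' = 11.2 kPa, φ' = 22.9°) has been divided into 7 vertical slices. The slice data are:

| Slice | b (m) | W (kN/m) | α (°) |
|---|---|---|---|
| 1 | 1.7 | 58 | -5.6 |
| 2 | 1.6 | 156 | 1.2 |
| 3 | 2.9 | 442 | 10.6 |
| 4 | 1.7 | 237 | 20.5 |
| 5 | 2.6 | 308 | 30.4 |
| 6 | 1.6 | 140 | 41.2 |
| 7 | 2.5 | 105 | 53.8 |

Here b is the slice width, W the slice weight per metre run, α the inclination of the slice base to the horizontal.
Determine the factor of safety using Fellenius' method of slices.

FS = 1.51

Ordinary method of slices: FS = Σ[c'·Δl_i + (W_i cosα_i)·tanφ'] / Σ W_i sinα_i, with Δl_i = b_i / cosα_i.
Slice 1: Δl = 1.7/cos(-5.6°) = 1.708 m; N'_1 = 58·cos(-5.6°) = 57.7; c'Δl = 19.13; W sinα = -5.7
Slice 2: Δl = 1.6/cos1.2° = 1.600 m; N'_2 = 156·cos1.2° = 156.0; c'Δl = 17.92; W sinα = 3.3
Slice 3: Δl = 2.9/cos10.6° = 2.950 m; N'_3 = 442·cos10.6° = 434.5; c'Δl = 33.04; W sinα = 81.3
Slice 4: Δl = 1.7/cos20.5° = 1.815 m; N'_4 = 237·cos20.5° = 222.0; c'Δl = 20.33; W sinα = 83.0
Slice 5: Δl = 2.6/cos30.4° = 3.014 m; N'_5 = 308·cos30.4° = 265.7; c'Δl = 33.76; W sinα = 155.9
Slice 6: Δl = 1.6/cos41.2° = 2.126 m; N'_6 = 140·cos41.2° = 105.3; c'Δl = 23.82; W sinα = 92.2
Slice 7: Δl = 2.5/cos53.8° = 4.233 m; N'_7 = 105·cos53.8° = 62.0; c'Δl = 47.41; W sinα = 84.7
Σc'Δl = 195.4 kN/m; ΣN' = 1303.1 kN/m; ΣW sinα = 494.7 kN/m
Resisting = 195.4 + 1303.1·tan22.9° = 195.4 + 550.5 = 745.9 kN/m
FS = 745.9 / 494.7 = 1.508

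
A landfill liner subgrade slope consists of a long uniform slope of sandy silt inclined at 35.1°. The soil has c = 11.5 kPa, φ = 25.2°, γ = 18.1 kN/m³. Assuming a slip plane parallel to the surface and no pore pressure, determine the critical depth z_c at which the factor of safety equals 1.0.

z_c = 4.09 m

Setting FS = 1.00 in FS = [c + γz cos²β tanφ] / [γz sinβ cosβ] and solving for z:
z = c / [γ cosβ (FS·sinβ − cosβ·tanφ)]
  = 11.5 / [18.1·cos35.1°·(1.00·sin35.1° − cos35.1°·tan25.2°)]
  = 11.5 / [18.1·0.8181·(1.00·0.5750 − 0.8181·0.4706)]
  = 11.5 / 2.8138 = 4.087 m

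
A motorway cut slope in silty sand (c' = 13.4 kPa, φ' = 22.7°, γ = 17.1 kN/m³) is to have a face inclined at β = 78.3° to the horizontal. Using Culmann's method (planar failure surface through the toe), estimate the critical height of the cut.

Culmann's analysis gives the critical failure plane at α_cr = (β + φ')/2 = (78.3 + 22.7)/2 = 50.5°, and the critical height
H_c = (4c'/γ) · sinβ cosφ' / [1 − cos(β − φ')]
    = (4·13.4/17.1) · sin78.3°·cos22.7° / [1 − cos(55.6°)]
    = 3.135 · 0.9792·0.9225 / [1 − 0.5650]
    = 3.135 · 0.9034 / 0.4350
    = 6.51 m

H_c = 6.51 m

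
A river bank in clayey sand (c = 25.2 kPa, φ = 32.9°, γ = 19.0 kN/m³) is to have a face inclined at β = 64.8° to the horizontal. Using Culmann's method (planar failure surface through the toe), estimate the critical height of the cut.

H_c = 26.69 m

Culmann's analysis gives the critical failure plane at α_cr = (β + φ)/2 = (64.8 + 32.9)/2 = 48.8°, and the critical height
H_c = (4c/γ) · sinβ cosφ / [1 − cos(β − φ)]
    = (4·25.2/19.0) · sin64.8°·cos32.9° / [1 − cos(31.9°)]
    = 5.305 · 0.9048·0.8396 / [1 − 0.8490]
    = 5.305 · 0.7597 / 0.1510
    = 26.69 m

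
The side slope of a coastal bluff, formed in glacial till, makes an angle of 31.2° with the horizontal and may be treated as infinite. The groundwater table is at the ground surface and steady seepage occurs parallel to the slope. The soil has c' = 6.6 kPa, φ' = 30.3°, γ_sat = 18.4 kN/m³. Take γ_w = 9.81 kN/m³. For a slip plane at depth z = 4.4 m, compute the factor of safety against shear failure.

With seepage parallel to the slope and the water table at the surface, the effective normal stress on the slip plane uses the buoyant unit weight γ' = γ_sat − γ_w while the driving shear stress uses γ_sat:
FS = [c' + γ' z cos²β tanφ'] / [γ_sat z sinβ cosβ]
γ' = 18.4 − 9.81 = 8.59 kN/m³
Numerator = 6.6 + 8.59·4.4·cos²31.2°·tan30.3° = 6.6 + 8.59·4.4·0.7316·0.5844 = 22.759 kPa
Denominator = 18.4·4.4·sin31.2°·cos31.2° = 18.4·4.4·0.5180·0.8554 = 35.874 kPa
FS = 22.759 / 35.874 = 0.634

FS = 0.63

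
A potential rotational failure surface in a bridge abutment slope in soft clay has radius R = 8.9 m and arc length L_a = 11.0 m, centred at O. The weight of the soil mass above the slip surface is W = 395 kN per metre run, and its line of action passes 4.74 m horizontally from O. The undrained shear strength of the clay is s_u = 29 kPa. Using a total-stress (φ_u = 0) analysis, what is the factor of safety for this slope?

FS = 1.52

Taking moments about the centre O, the resisting moment is provided by the undrained shear strength acting along the arc:
M_R = s_u·L_a·R = 29·11.00·8.9 = 2839.1 kN·m/m
M_D = W·d = 395·4.74 = 1872.3 kN·m/m
FS = M_R / M_D = 2839.1 / 1872.3 = 1.516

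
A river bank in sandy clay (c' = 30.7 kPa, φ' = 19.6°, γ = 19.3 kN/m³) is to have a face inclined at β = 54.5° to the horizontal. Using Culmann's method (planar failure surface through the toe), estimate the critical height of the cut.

Culmann's analysis gives the critical failure plane at α_cr = (β + φ')/2 = (54.5 + 19.6)/2 = 37.0°, and the critical height
H_c = (4c'/γ) · sinβ cosφ' / [1 − cos(β − φ')]
    = (4·30.7/19.3) · sin54.5°·cos19.6° / [1 − cos(34.9°)]
    = 6.363 · 0.8141·0.9421 / [1 − 0.8202]
    = 6.363 · 0.7669 / 0.1798
    = 27.13 m

H_c = 27.13 m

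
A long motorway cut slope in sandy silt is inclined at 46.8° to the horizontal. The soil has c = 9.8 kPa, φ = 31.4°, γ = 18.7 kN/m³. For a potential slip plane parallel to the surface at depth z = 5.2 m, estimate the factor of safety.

FS = 0.78

For an infinite slope with a slip plane parallel to the surface (no pore pressure): FS = [c + γz cos²β tanφ] / [γz sinβ cosβ].
γz = 18.7·5.2 = 97.24 kN/m²
Numerator = 9.8 + 97.24·cos²46.8°·tan31.4° = 9.8 + 97.24·0.4686·0.6104 = 37.614 kPa
Denominator = 97.24·sin46.8°·cos46.8° = 97.24·0.7290·0.6845 = 48.524 kPa
FS = 37.614 / 48.524 = 0.775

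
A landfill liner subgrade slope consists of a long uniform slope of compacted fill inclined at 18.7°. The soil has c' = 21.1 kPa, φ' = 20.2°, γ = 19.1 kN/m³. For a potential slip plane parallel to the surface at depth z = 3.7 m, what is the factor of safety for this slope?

For an infinite slope with a slip plane parallel to the surface (no pore pressure): FS = [c' + γz cos²β tanφ'] / [γz sinβ cosβ].
γz = 19.1·3.7 = 70.67 kN/m²
Numerator = 21.1 + 70.67·cos²18.7°·tan20.2° = 21.1 + 70.67·0.8972·0.3679 = 44.429 kPa
Denominator = 70.67·sin18.7°·cos18.7° = 70.67·0.3206·0.9472 = 21.462 kPa
FS = 44.429 / 21.462 = 2.070

FS = 2.07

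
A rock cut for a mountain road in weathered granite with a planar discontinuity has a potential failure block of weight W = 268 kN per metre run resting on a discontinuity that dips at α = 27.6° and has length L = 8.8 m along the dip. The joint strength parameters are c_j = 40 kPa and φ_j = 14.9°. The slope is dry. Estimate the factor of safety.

Resolving the block weight along and normal to the plane and applying the Mohr–Coulomb strength on the joint:
N' = W cosα = 268·cos27.6° = 237.5 kN/m
Driving force T = W sinα = 268·sin27.6° = 124.2 kN/m
Resisting force R = c_j·L + N'·tanφ_j = 40·8.8 + 237.5·tan14.9° = 352.0 + 63.2 = 415.2 kN/m
FS = R / T = 415.2 / 124.2 = 3.344

FS = 3.34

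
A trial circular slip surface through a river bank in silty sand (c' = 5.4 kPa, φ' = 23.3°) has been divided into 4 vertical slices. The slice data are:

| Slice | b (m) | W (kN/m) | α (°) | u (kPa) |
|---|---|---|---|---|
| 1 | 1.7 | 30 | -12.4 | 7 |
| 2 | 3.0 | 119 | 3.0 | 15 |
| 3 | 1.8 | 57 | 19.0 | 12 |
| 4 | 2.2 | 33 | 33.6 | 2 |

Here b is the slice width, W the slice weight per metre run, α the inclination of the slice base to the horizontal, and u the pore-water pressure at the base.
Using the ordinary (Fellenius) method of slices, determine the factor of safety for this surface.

FS = 3.07

Ordinary method of slices: FS = Σ[c'·Δl_i + (W_i cosα_i − u_i·Δl_i)·tanφ'] / Σ W_i sinα_i, with Δl_i = b_i / cosα_i.
Slice 1: Δl = 1.7/cos(-12.4°) = 1.741 m; N'_1 = 30·cos(-12.4°) − 7·1.741 = 17.1; c'Δl = 9.40; W sinα = -6.4
Slice 2: Δl = 3.0/cos3.0° = 3.004 m; N'_2 = 119·cos3.0° − 15·3.004 = 73.8; c'Δl = 16.22; W sinα = 6.2
Slice 3: Δl = 1.8/cos19.0° = 1.904 m; N'_3 = 57·cos19.0° − 12·1.904 = 31.0; c'Δl = 10.28; W sinα = 18.6
Slice 4: Δl = 2.2/cos33.6° = 2.641 m; N'_4 = 33·cos33.6° − 2·2.641 = 22.2; c'Δl = 14.26; W sinα = 18.3
Σc'Δl = 50.2 kN/m; ΣN' = 144.1 kN/m; ΣW sinα = 36.6 kN/m
Resisting = 50.2 + 144.1·tan23.3° = 50.2 + 62.1 = 112.2 kN/m
FS = 112.2 / 36.6 = 3.066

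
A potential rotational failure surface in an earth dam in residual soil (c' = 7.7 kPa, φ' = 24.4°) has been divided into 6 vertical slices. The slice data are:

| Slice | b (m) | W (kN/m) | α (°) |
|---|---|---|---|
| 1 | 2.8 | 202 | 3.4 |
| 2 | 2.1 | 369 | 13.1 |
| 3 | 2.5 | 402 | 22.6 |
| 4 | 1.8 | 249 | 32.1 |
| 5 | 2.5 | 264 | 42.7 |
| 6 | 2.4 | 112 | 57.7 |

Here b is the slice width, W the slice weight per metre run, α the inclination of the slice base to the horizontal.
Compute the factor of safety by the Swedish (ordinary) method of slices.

FS = 1.17

Ordinary method of slices: FS = Σ[c'·Δl_i + (W_i cosα_i)·tanφ'] / Σ W_i sinα_i, with Δl_i = b_i / cosα_i.
Slice 1: Δl = 2.8/cos3.4° = 2.805 m; N'_1 = 202·cos3.4° = 201.6; c'Δl = 21.60; W sinα = 12.0
Slice 2: Δl = 2.1/cos13.1° = 2.156 m; N'_2 = 369·cos13.1° = 359.4; c'Δl = 16.60; W sinα = 83.6
Slice 3: Δl = 2.5/cos22.6° = 2.708 m; N'_3 = 402·cos22.6° = 371.1; c'Δl = 20.85; W sinα = 154.5
Slice 4: Δl = 1.8/cos32.1° = 2.125 m; N'_4 = 249·cos32.1° = 210.9; c'Δl = 16.36; W sinα = 132.3
Slice 5: Δl = 2.5/cos42.7° = 3.402 m; N'_5 = 264·cos42.7° = 194.0; c'Δl = 26.19; W sinα = 179.0
Slice 6: Δl = 2.4/cos57.7° = 4.491 m; N'_6 = 112·cos57.7° = 59.8; c'Δl = 34.58; W sinα = 94.7
Σc'Δl = 136.2 kN/m; ΣN' = 1397.0 kN/m; ΣW sinα = 656.1 kN/m
Resisting = 136.2 + 1397.0·tan24.4° = 136.2 + 633.7 = 769.9 kN/m
FS = 769.9 / 656.1 = 1.173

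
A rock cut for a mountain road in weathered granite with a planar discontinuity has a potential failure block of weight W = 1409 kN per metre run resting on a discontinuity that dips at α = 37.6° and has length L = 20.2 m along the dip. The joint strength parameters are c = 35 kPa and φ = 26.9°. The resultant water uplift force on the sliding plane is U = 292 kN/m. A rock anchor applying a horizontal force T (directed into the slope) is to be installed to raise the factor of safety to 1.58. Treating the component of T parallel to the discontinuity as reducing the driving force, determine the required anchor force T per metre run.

Resolving forces along and normal to the sliding plane, with the horizontal anchor force T adding T·sinα to the effective normal force and T·cosα acting up the plane against the driving force:
FS = [cL + (W cosα − U + T sinα) tanφ] / [W sinα − T cosα]
Without the anchor: N' = 824.3 kN/m, driving T_d = 859.7 kN/m, resisting R = 35·20.2 + 824.3·tan26.9° = 1125.2 kN/m, FS = 1.31.
Setting FS = 1.58 and solving for T:
1.58·(859.7 − T cos37.6°) = 1125.2 + T sin37.6°·tan26.9°
T·(sin37.6°·tan26.9° + 1.58·cos37.6°) = 1.58·859.7 − 1125.2
T·(0.6101·0.5073 + 1.58·0.7923) = 1358.3 − 1125.2 = 233.1
T·1.5614 = 233.1
T = 149.3 kN/m

T = 149 kN/m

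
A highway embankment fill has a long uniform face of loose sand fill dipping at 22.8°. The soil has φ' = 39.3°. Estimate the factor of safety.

FS = 1.95

For a dry cohesionless infinite slope the factor of safety is FS = tanφ' / tanβ.
FS = tan39.3° / tan22.8° = 0.8185 / 0.4204 = 1.947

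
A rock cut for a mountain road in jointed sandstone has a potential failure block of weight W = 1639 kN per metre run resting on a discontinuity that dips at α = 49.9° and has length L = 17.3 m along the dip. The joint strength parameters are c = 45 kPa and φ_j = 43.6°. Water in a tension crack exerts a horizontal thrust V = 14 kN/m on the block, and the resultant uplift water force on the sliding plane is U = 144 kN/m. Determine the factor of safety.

Resolving the block weight along and normal to the plane and applying the Mohr–Coulomb strength on the joint:
N' = W cosα − U − V sinα = 1639·cos49.9° − 144 − 14·sin49.9° = 901.0 kN/m
Driving force T = W sinα + V cosα = 1639·sin49.9° + 14·cos49.9° = 1262.7 kN/m
Resisting force R = c·L + N'·tanφ_j = 45·17.3 + 901.0·tan43.6° = 778.5 + 858.0 = 1636.5 kN/m
FS = R / T = 1636.5 / 1262.7 = 1.296

FS = 1.30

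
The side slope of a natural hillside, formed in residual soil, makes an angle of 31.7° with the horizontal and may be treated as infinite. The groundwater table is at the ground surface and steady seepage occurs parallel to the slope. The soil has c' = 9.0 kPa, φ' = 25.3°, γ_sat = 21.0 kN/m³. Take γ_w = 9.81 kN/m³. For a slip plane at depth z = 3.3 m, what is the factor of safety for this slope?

With seepage parallel to the slope and the water table at the surface, the effective normal stress on the slip plane uses the buoyant unit weight γ' = γ_sat − γ_w while the driving shear stress uses γ_sat:
FS = [c' + γ' z cos²β tanφ'] / [γ_sat z sinβ cosβ]
γ' = 21.0 − 9.81 = 11.19 kN/m³
Numerator = 9.0 + 11.19·3.3·cos²31.7°·tan25.3° = 9.0 + 11.19·3.3·0.7239·0.4727 = 21.636 kPa
Denominator = 21.0·3.3·sin31.7°·cos31.7° = 21.0·3.3·0.5255·0.8508 = 30.982 kPa
FS = 21.636 / 30.982 = 0.698

FS = 0.70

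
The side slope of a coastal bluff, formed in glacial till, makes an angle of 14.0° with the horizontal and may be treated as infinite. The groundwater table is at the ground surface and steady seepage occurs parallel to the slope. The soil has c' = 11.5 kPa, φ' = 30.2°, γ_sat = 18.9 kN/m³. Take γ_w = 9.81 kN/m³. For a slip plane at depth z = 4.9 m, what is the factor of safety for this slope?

With seepage parallel to the slope and the water table at the surface, the effective normal stress on the slip plane uses the buoyant unit weight γ' = γ_sat − γ_w while the driving shear stress uses γ_sat:
FS = [c' + γ' z cos²β tanφ'] / [γ_sat z sinβ cosβ]
γ' = 18.9 − 9.81 = 9.09 kN/m³
Numerator = 11.5 + 9.09·4.9·cos²14.0°·tan30.2° = 11.5 + 9.09·4.9·0.9415·0.5820 = 35.906 kPa
Denominator = 18.9·4.9·sin14.0°·cos14.0° = 18.9·4.9·0.2419·0.9703 = 21.739 kPa
FS = 35.906 / 21.739 = 1.652

FS = 1.65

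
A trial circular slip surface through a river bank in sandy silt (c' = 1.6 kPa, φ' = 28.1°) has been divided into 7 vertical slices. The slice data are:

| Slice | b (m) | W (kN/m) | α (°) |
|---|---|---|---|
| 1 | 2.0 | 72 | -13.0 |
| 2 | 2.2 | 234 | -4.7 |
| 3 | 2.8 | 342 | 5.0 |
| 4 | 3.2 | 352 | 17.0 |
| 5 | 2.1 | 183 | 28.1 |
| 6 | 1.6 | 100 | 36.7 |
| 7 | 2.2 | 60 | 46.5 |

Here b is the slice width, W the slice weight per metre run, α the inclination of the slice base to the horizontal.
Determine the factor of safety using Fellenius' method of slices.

FS = 2.45

Ordinary method of slices: FS = Σ[c'·Δl_i + (W_i cosα_i)·tanφ'] / Σ W_i sinα_i, with Δl_i = b_i / cosα_i.
Slice 1: Δl = 2.0/cos(-13.0°) = 2.053 m; N'_1 = 72·cos(-13.0°) = 70.2; c'Δl = 3.28; W sinα = -16.2
Slice 2: Δl = 2.2/cos(-4.7°) = 2.207 m; N'_2 = 234·cos(-4.7°) = 233.2; c'Δl = 3.53; W sinα = -19.2
Slice 3: Δl = 2.8/cos5.0° = 2.811 m; N'_3 = 342·cos5.0° = 340.7; c'Δl = 4.50; W sinα = 29.8
Slice 4: Δl = 3.2/cos17.0° = 3.346 m; N'_4 = 352·cos17.0° = 336.6; c'Δl = 5.35; W sinα = 102.9
Slice 5: Δl = 2.1/cos28.1° = 2.381 m; N'_5 = 183·cos28.1° = 161.4; c'Δl = 3.81; W sinα = 86.2
Slice 6: Δl = 1.6/cos36.7° = 1.996 m; N'_6 = 100·cos36.7° = 80.2; c'Δl = 3.19; W sinα = 59.8
Slice 7: Δl = 2.2/cos46.5° = 3.196 m; N'_7 = 60·cos46.5° = 41.3; c'Δl = 5.11; W sinα = 43.5
Σc'Δl = 28.8 kN/m; ΣN' = 1263.6 kN/m; ΣW sinα = 286.8 kN/m
Resisting = 28.8 + 1263.6·tan28.1° = 28.8 + 674.7 = 703.5 kN/m
FS = 703.5 / 286.8 = 2.453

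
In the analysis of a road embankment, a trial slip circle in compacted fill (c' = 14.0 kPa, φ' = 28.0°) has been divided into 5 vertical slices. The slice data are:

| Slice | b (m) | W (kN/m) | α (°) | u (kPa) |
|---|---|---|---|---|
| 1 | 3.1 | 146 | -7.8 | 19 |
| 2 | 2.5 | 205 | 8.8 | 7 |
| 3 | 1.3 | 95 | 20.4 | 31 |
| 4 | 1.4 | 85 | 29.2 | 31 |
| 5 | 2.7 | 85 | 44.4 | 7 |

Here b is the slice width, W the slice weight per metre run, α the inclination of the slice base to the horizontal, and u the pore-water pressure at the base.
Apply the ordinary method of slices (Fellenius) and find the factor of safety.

FS = 2.56

Ordinary method of slices: FS = Σ[c'·Δl_i + (W_i cosα_i − u_i·Δl_i)·tanφ'] / Σ W_i sinα_i, with Δl_i = b_i / cosα_i.
Slice 1: Δl = 3.1/cos(-7.8°) = 3.129 m; N'_1 = 146·cos(-7.8°) − 19·3.129 = 85.2; c'Δl = 43.81; W sinα = -19.8
Slice 2: Δl = 2.5/cos8.8° = 2.530 m; N'_2 = 205·cos8.8° − 7·2.530 = 184.9; c'Δl = 35.42; W sinα = 31.4
Slice 3: Δl = 1.3/cos20.4° = 1.387 m; N'_3 = 95·cos20.4° − 31·1.387 = 46.0; c'Δl = 19.42; W sinα = 33.1
Slice 4: Δl = 1.4/cos29.2° = 1.604 m; N'_4 = 85·cos29.2° − 31·1.604 = 24.5; c'Δl = 22.45; W sinα = 41.5
Slice 5: Δl = 2.7/cos44.4° = 3.779 m; N'_5 = 85·cos44.4° − 7·3.779 = 34.3; c'Δl = 52.91; W sinα = 59.5
Σc'Δl = 174.0 kN/m; ΣN' = 374.9 kN/m; ΣW sinα = 145.6 kN/m
Resisting = 174.0 + 374.9·tan28.0° = 174.0 + 199.3 = 373.3 kN/m
FS = 373.3 / 145.6 = 2.564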